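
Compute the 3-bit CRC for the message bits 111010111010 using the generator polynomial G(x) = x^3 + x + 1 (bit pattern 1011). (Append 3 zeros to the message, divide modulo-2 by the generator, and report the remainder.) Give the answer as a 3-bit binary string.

Append 3 zeros: 111010111010000. Divide by 1011 (XOR where the leading bit is 1):
  pos 0: 1110 XOR 1011 = 0101
  pos 1: 1011 XOR 1011 = 0000
  pos 6: 1110 XOR 1011 = 0101
  pos 7: 1011 XOR 1011 = 0000
Remainder (last 3 bits) = 000. This is the CRC / FCS.

000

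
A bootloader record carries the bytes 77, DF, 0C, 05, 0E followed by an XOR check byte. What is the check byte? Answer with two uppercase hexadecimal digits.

AF

XOR the bytes together:
  start with 0x77
  0x77 ⊕ 0xDF = 0xA8
  0xA8 ⊕ 0x0C = 0xA4
  0xA4 ⊕ 0x05 = 0xA1
  0xA1 ⊕ 0x0E = 0xAF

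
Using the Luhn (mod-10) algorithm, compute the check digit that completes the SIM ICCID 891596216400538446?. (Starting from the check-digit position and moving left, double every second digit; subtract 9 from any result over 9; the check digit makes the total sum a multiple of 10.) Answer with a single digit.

7

Partial digits right→left: 6 4 4 8 3 5 0 0 4 6 1 2 6 9 5 1 9 8
Double every second digit counting from the check-digit position (so the 1st, 3rd, 5th, ... of the partial from the right).
  doubled (with −9 where >9): 3 8 6 0 8 2 3 1 9 → sum 40
  kept as-is: 4 8 5 0 6 2 9 1 8 → sum 43
Total = 40 + 43 = 83.
Check digit = (10 − (83 mod 10)) mod 10 = 7.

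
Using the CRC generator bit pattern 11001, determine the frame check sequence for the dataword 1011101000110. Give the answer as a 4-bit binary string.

0101

Append 4 zeros: 10111010001100000. Divide by 11001 (XOR where the leading bit is 1):
  pos 0: 10111 XOR 11001 = 01110
  pos 1: 11100 XOR 11001 = 00101
  pos 3: 10110 XOR 11001 = 01111
  pos 4: 11110 XOR 11001 = 00111
  pos 6: 11101 XOR 11001 = 00100
  pos 8: 10010 XOR 11001 = 01011
  pos 9: 10110 XOR 11001 = 01111
  pos 10: 11110 XOR 11001 = 00111
  pos 12: 11100 XOR 11001 = 00101
Remainder (last 4 bits) = 0101. This is the CRC / FCS.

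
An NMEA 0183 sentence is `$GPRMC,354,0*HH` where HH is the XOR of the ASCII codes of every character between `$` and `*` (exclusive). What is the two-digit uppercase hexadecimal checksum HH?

XOR the ASCII codes of the payload characters:
  'G' = 0x47 → acc = 0x47
  'P' = 0x50 → acc = 0x17
  'R' = 0x52 → acc = 0x45
  'M' = 0x4D → acc = 0x08
  'C' = 0x43 → acc = 0x4B
  ',' = 0x2C → acc = 0x67
  '3' = 0x33 → acc = 0x54
  '5' = 0x35 → acc = 0x61
  '4' = 0x34 → acc = 0x55
  ',' = 0x2C → acc = 0x79
  '0' = 0x30 → acc = 0x49
Checksum = 0x49.

49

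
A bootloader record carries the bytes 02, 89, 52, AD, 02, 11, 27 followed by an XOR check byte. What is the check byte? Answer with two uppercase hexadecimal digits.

XOR the bytes together:
  start with 0x02
  0x02 ⊕ 0x89 = 0x8B
  0x8B ⊕ 0x52 = 0xD9
  0xD9 ⊕ 0xAD = 0x74
  0x74 ⊕ 0x02 = 0x76
  0x76 ⊕ 0x11 = 0x67
  0x67 ⊕ 0x27 = 0x40

40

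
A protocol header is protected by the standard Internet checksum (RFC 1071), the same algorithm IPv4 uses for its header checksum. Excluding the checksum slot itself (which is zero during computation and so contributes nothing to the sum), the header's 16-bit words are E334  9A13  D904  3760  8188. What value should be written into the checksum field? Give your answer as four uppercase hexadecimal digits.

One's-complement addition (fold any carry out of bit 15 back into bit 0):
  0xE334 + 0x9A13 = 0x17D47 → wrap carry → 0x7D48
  0x7D48 + 0xD904 = 0x1564C → wrap carry → 0x564D
  0x564D + 0x3760 = 0x08DAD
  0x8DAD + 0x8188 = 0x10F35 → wrap carry → 0x0F36
One's-complement sum = 0x0F36.
Checksum = ~0x0F36 & 0xFFFF = 0xF0C9.

F0C9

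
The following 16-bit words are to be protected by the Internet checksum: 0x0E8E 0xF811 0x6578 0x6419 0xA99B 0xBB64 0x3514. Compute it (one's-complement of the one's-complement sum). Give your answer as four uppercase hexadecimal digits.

One's-complement addition (fold any carry out of bit 15 back into bit 0):
  0x0E8E + 0xF811 = 0x1069F → wrap carry → 0x06A0
  0x06A0 + 0x6578 = 0x06C18
  0x6C18 + 0x6419 = 0x0D031
  0xD031 + 0xA99B = 0x179CC → wrap carry → 0x79CD
  0x79CD + 0xBB64 = 0x13531 → wrap carry → 0x3532
  0x3532 + 0x3514 = 0x06A46
One's-complement sum = 0x6A46.
Checksum = ~0x6A46 & 0xFFFF = 0x95B9.

95B9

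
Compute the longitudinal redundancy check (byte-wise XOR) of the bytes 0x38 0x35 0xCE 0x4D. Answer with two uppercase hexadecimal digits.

XOR the bytes together:
  start with 0x38
  0x38 ⊕ 0x35 = 0x0D
  0x0D ⊕ 0xCE = 0xC3
  0xC3 ⊕ 0x4D = 0x8E

8E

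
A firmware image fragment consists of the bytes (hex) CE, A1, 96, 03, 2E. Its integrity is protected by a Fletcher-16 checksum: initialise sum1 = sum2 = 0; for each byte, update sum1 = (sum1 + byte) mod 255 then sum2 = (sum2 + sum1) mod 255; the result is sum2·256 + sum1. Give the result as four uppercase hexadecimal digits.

8838

Running sums (mod 255):
  after byte 0 (CE): sum1=206, sum2=206
  after byte 1 (A1): sum1=112, sum2=63
  after byte 2 (96): sum1=7, sum2=70
  after byte 3 (03): sum1=10, sum2=80
  after byte 4 (2E): sum1=56, sum2=136
Checksum = sum2·256 + sum1 = 136·256 + 56 = 34872 = 0x8838.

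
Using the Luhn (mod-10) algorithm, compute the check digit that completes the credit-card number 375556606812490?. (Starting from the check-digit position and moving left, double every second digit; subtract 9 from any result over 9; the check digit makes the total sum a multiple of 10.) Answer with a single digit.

Partial digits right→left: 0 9 4 2 1 8 6 0 6 6 5 5 5 7 3
Double every second digit counting from the check-digit position (so the 1st, 3rd, 5th, ... of the partial from the right).
  doubled (with −9 where >9): 0 8 2 3 3 1 1 6 → sum 24
  kept as-is: 9 2 8 0 6 5 7 → sum 37
Total = 24 + 37 = 61.
Check digit = (10 − (61 mod 10)) mod 10 = 9.

9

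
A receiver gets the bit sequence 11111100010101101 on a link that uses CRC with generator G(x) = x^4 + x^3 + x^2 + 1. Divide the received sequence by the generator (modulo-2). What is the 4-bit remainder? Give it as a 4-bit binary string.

1000

Modulo-2 division of 11111100010101101 by 11101:
  pos 0: 11111 XOR 11101 = 00010
  pos 3: 10100 XOR 11101 = 01001
  pos 4: 10010 XOR 11101 = 01111
  pos 5: 11111 XOR 11101 = 00010
  pos 8: 10010 XOR 11101 = 01111
  pos 9: 11111 XOR 11101 = 00010
  pos 12: 10101 XOR 11101 = 01000
Remainder = 1000 (nonzero — an error is detected).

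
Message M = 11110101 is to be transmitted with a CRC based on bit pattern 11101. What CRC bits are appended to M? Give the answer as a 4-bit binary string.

Append 4 zeros: 111101010000. Divide by 11101 (XOR where the leading bit is 1):
  pos 0: 11110 XOR 11101 = 00011
  pos 3: 11101 XOR 11101 = 00000
Remainder (last 4 bits) = 0000. This is the CRC / FCS.

0000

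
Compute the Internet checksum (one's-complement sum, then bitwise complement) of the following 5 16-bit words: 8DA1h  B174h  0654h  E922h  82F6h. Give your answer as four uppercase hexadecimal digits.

4E7C

One's-complement addition (fold any carry out of bit 15 back into bit 0):
  0x8DA1 + 0xB174 = 0x13F15 → wrap carry → 0x3F16
  0x3F16 + 0x0654 = 0x0456A
  0x456A + 0xE922 = 0x12E8C → wrap carry → 0x2E8D
  0x2E8D + 0x82F6 = 0x0B183
One's-complement sum = 0xB183.
Checksum = ~0xB183 & 0xFFFF = 0x4E7C.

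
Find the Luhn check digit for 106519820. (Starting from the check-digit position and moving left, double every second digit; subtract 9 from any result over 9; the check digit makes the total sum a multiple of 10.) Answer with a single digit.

0

Partial digits right→left: 0 2 8 9 1 5 6 0 1
Double every second digit counting from the check-digit position (so the 1st, 3rd, 5th, ... of the partial from the right).
  doubled (with −9 where >9): 0 7 2 3 2 → sum 14
  kept as-is: 2 9 5 0 → sum 16
Total = 14 + 16 = 30.
Check digit = (10 − (30 mod 10)) mod 10 = 0.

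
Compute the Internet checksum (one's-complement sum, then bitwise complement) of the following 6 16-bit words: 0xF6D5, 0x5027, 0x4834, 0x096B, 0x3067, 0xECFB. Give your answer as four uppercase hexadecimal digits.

4A00

One's-complement addition (fold any carry out of bit 15 back into bit 0):
  0xF6D5 + 0x5027 = 0x146FC → wrap carry → 0x46FD
  0x46FD + 0x4834 = 0x08F31
  0x8F31 + 0x096B = 0x0989C
  0x989C + 0x3067 = 0x0C903
  0xC903 + 0xECFB = 0x1B5FE → wrap carry → 0xB5FF
One's-complement sum = 0xB5FF.
Checksum = ~0xB5FF & 0xFFFF = 0x4A00.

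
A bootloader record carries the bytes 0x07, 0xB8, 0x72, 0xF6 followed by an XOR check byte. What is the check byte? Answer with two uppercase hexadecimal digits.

3B

XOR the bytes together:
  start with 0x07
  0x07 ⊕ 0xB8 = 0xBF
  0xBF ⊕ 0x72 = 0xCD
  0xCD ⊕ 0xF6 = 0x3B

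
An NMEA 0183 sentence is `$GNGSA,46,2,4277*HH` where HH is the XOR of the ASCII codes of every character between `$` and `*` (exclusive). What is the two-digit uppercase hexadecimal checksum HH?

46

XOR the ASCII codes of the payload characters:
  'G' = 0x47 → acc = 0x47
  'N' = 0x4E → acc = 0x09
  'G' = 0x47 → acc = 0x4E
  'S' = 0x53 → acc = 0x1D
  'A' = 0x41 → acc = 0x5C
  ',' = 0x2C → acc = 0x70
  '4' = 0x34 → acc = 0x44
  '6' = 0x36 → acc = 0x72
  ',' = 0x2C → acc = 0x5E
  '2' = 0x32 → acc = 0x6C
  ',' = 0x2C → acc = 0x40
  '4' = 0x34 → acc = 0x74
  '2' = 0x32 → acc = 0x46
  '7' = 0x37 → acc = 0x71
  '7' = 0x37 → acc = 0x46
Checksum = 0x46.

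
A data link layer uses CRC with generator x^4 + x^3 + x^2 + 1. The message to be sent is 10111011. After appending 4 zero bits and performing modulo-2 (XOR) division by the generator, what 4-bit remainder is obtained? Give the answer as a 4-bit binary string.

Append 4 zeros: 101110110000. Divide by 11101 (XOR where the leading bit is 1):
  pos 0: 10111 XOR 11101 = 01010
  pos 1: 10100 XOR 11101 = 01001
  pos 2: 10011 XOR 11101 = 01110
  pos 3: 11101 XOR 11101 = 00000
Remainder (last 4 bits) = 0000. This is the CRC / FCS.

0000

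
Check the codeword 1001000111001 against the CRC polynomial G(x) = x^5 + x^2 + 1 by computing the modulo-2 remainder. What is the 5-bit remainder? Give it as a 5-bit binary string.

01000

Modulo-2 division of 1001000111001 by 100101:
  pos 0: 100100 XOR 100101 = 000001
  pos 5: 101110 XOR 100101 = 001011
  pos 7: 101101 XOR 100101 = 001000
Remainder = 01000 (nonzero — an error is detected).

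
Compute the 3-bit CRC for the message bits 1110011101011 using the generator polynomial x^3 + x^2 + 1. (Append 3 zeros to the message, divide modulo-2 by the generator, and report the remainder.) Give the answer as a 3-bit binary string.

010

Append 3 zeros: 1110011101011000. Divide by 1101 (XOR where the leading bit is 1):
  pos 0: 1110 XOR 1101 = 0011
  pos 2: 1101 XOR 1101 = 0000
  pos 6: 1101 XOR 1101 = 0000
  pos 11: 1100 XOR 1101 = 0001
Remainder (last 3 bits) = 010. This is the CRC / FCS.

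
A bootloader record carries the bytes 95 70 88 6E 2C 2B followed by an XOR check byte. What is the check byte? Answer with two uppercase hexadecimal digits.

XOR the bytes together:
  start with 0x95
  0x95 ⊕ 0x70 = 0xE5
  0xE5 ⊕ 0x88 = 0x6D
  0x6D ⊕ 0x6E = 0x03
  0x03 ⊕ 0x2C = 0x2F
  0x2F ⊕ 0x2B = 0x04

04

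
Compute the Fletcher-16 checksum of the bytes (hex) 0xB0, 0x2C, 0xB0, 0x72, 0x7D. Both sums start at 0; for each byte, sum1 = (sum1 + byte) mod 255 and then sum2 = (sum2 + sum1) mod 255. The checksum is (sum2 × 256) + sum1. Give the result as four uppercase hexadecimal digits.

987D

Running sums (mod 255):
  after byte 0 (0xB0): sum1=176, sum2=176
  after byte 1 (0x2C): sum1=220, sum2=141
  after byte 2 (0xB0): sum1=141, sum2=27
  after byte 3 (0x72): sum1=0, sum2=27
  after byte 4 (0x7D): sum1=125, sum2=152
Checksum = sum2·256 + sum1 = 152·256 + 125 = 39037 = 0x987D.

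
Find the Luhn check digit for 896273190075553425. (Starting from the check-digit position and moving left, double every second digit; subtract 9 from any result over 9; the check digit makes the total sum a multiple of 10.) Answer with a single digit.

2

Partial digits right→left: 5 2 4 3 5 5 5 7 0 0 9 1 3 7 2 6 9 8
Double every second digit counting from the check-digit position (so the 1st, 3rd, 5th, ... of the partial from the right).
  doubled (with −9 where >9): 1 8 1 1 0 9 6 4 9 → sum 39
  kept as-is: 2 3 5 7 0 1 7 6 8 → sum 39
Total = 39 + 39 = 78.
Check digit = (10 − (78 mod 10)) mod 10 = 2.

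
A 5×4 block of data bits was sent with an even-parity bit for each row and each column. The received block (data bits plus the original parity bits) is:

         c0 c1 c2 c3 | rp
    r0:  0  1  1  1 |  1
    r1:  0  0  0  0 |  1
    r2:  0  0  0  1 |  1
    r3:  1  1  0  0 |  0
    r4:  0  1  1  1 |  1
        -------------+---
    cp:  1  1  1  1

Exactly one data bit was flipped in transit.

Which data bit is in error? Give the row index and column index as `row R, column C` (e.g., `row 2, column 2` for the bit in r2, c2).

Recompute each row's even parity and compare to rp:
  r0: data parity 1, sent rp 1 → ok
  r1: data parity 0, sent rp 1 → mismatch
  r2: data parity 1, sent rp 1 → ok
  r3: data parity 0, sent rp 0 → ok
  r4: data parity 1, sent rp 1 → ok
Recompute each column's even parity and compare to cp:
  c0: data parity 1, sent cp 1 → ok
  c1: data parity 1, sent cp 1 → ok
  c2: data parity 0, sent cp 1 → mismatch
  c3: data parity 1, sent cp 1 → ok
Exactly one row (r1) and one column (c2) fail → the flipped bit is at their intersection.

row 1, column 2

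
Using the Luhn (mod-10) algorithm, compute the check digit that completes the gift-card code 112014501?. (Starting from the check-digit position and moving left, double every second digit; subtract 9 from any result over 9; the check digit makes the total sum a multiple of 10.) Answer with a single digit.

Partial digits right→left: 1 0 5 4 1 0 2 1 1
Double every second digit counting from the check-digit position (so the 1st, 3rd, 5th, ... of the partial from the right).
  doubled (with −9 where >9): 2 1 2 4 2 → sum 11
  kept as-is: 0 4 0 1 → sum 5
Total = 11 + 5 = 16.
Check digit = (10 − (16 mod 10)) mod 10 = 4.

4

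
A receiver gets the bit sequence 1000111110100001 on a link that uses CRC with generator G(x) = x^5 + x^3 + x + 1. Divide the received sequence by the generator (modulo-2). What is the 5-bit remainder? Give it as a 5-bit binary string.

00000

Modulo-2 division of 1000111110100001 by 101011:
  pos 0: 100011 XOR 101011 = 001000
  pos 2: 100011 XOR 101011 = 001000
  pos 4: 100010 XOR 101011 = 001001
  pos 6: 100110 XOR 101011 = 001101
  pos 8: 110100 XOR 101011 = 011111
  pos 9: 111110 XOR 101011 = 010101
  pos 10: 101011 XOR 101011 = 000000
Remainder = 00000 (zero — the frame passes the CRC check).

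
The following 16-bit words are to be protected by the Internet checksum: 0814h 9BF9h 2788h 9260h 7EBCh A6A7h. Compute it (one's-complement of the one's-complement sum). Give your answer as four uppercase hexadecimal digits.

One's-complement addition (fold any carry out of bit 15 back into bit 0):
  0x0814 + 0x9BF9 = 0x0A40D
  0xA40D + 0x2788 = 0x0CB95
  0xCB95 + 0x9260 = 0x15DF5 → wrap carry → 0x5DF6
  0x5DF6 + 0x7EBC = 0x0DCB2
  0xDCB2 + 0xA6A7 = 0x18359 → wrap carry → 0x835A
One's-complement sum = 0x835A.
Checksum = ~0x835A & 0xFFFF = 0x7CA5.

7CA5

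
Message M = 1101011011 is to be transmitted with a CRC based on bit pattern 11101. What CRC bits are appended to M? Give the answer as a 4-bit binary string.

1000

Append 4 zeros: 11010110110000. Divide by 11101 (XOR where the leading bit is 1):
  pos 0: 11010 XOR 11101 = 00111
  pos 2: 11111 XOR 11101 = 00010
  pos 5: 10011 XOR 11101 = 01110
  pos 6: 11100 XOR 11101 = 00001
Remainder (last 4 bits) = 1000. This is the CRC / FCS.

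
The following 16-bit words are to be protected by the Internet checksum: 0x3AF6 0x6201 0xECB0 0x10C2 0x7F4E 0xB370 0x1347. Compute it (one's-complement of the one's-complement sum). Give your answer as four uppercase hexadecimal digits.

One's-complement addition (fold any carry out of bit 15 back into bit 0):
  0x3AF6 + 0x6201 = 0x09CF7
  0x9CF7 + 0xECB0 = 0x189A7 → wrap carry → 0x89A8
  0x89A8 + 0x10C2 = 0x09A6A
  0x9A6A + 0x7F4E = 0x119B8 → wrap carry → 0x19B9
  0x19B9 + 0xB370 = 0x0CD29
  0xCD29 + 0x1347 = 0x0E070
One's-complement sum = 0xE070.
Checksum = ~0xE070 & 0xFFFF = 0x1F8F.

1F8F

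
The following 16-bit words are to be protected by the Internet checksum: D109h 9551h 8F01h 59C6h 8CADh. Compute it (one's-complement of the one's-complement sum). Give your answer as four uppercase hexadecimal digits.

One's-complement addition (fold any carry out of bit 15 back into bit 0):
  0xD109 + 0x9551 = 0x1665A → wrap carry → 0x665B
  0x665B + 0x8F01 = 0x0F55C
  0xF55C + 0x59C6 = 0x14F22 → wrap carry → 0x4F23
  0x4F23 + 0x8CAD = 0x0DBD0
One's-complement sum = 0xDBD0.
Checksum = ~0xDBD0 & 0xFFFF = 0x242F.

242F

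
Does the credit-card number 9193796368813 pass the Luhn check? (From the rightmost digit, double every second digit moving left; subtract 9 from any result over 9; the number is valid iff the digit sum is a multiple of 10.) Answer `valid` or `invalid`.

valid

From the right, keep odd positions and double even positions (subtract 9 from any doubled value over 9):
  doubled (positions 2,4,...): 2 7 6 9 6 2 → sum 32
  kept (positions 1,3,...): 3 8 6 6 7 9 9 → sum 48
Total = 80.
80 mod 10 = 0, so the number is valid.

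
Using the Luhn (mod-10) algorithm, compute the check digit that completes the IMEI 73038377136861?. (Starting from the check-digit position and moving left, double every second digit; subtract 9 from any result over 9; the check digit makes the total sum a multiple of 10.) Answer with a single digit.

Partial digits right→left: 1 6 8 6 3 1 7 7 3 8 3 0 3 7
Double every second digit counting from the check-digit position (so the 1st, 3rd, 5th, ... of the partial from the right).
  doubled (with −9 where >9): 2 7 6 5 6 6 6 → sum 38
  kept as-is: 6 6 1 7 8 0 7 → sum 35
Total = 38 + 35 = 73.
Check digit = (10 − (73 mod 10)) mod 10 = 7.

7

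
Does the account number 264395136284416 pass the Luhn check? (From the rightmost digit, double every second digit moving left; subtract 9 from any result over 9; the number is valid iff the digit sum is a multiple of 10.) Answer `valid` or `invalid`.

From the right, keep odd positions and double even positions (subtract 9 from any doubled value over 9):
  doubled (positions 2,4,...): 2 8 4 6 1 6 3 → sum 30
  kept (positions 1,3,...): 6 4 8 6 1 9 4 2 → sum 40
Total = 70.
70 mod 10 = 0, so the number is valid.

valid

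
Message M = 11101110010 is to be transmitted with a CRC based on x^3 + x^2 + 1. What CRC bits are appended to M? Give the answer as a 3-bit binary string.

Append 3 zeros: 11101110010000. Divide by 1101 (XOR where the leading bit is 1):
  pos 0: 1110 XOR 1101 = 0011
  pos 2: 1111 XOR 1101 = 0010
  pos 4: 1010 XOR 1101 = 0111
  pos 5: 1110 XOR 1101 = 0011
  pos 7: 1110 XOR 1101 = 0011
  pos 9: 1100 XOR 1101 = 0001
Remainder (last 3 bits) = 010. This is the CRC / FCS.

010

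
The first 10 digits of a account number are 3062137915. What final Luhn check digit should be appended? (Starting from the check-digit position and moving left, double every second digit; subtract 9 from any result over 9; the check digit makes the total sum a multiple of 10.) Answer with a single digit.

Partial digits right→left: 5 1 9 7 3 1 2 6 0 3
Double every second digit counting from the check-digit position (so the 1st, 3rd, 5th, ... of the partial from the right).
  doubled (with −9 where >9): 1 9 6 4 0 → sum 20
  kept as-is: 1 7 1 6 3 → sum 18
Total = 20 + 18 = 38.
Check digit = (10 − (38 mod 10)) mod 10 = 2.

2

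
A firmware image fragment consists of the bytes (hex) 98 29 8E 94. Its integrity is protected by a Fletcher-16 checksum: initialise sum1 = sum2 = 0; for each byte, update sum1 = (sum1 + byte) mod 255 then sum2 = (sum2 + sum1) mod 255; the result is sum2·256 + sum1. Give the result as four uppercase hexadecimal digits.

Running sums (mod 255):
  after byte 0 (98): sum1=152, sum2=152
  after byte 1 (29): sum1=193, sum2=90
  after byte 2 (8E): sum1=80, sum2=170
  after byte 3 (94): sum1=228, sum2=143
Checksum = sum2·256 + sum1 = 143·256 + 228 = 36836 = 0x8FE4.

8FE4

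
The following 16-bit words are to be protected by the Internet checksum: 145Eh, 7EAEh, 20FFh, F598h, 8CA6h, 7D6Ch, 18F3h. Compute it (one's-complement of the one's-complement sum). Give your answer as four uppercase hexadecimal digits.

One's-complement addition (fold any carry out of bit 15 back into bit 0):
  0x145E + 0x7EAE = 0x0930C
  0x930C + 0x20FF = 0x0B40B
  0xB40B + 0xF598 = 0x1A9A3 → wrap carry → 0xA9A4
  0xA9A4 + 0x8CA6 = 0x1364A → wrap carry → 0x364B
  0x364B + 0x7D6C = 0x0B3B7
  0xB3B7 + 0x18F3 = 0x0CCAA
One's-complement sum = 0xCCAA.
Checksum = ~0xCCAA & 0xFFFF = 0x3355.

3355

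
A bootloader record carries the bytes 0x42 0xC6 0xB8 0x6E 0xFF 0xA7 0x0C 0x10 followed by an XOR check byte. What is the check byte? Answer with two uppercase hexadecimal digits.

XOR the bytes together:
  start with 0x42
  0x42 ⊕ 0xC6 = 0x84
  0x84 ⊕ 0xB8 = 0x3C
  0x3C ⊕ 0x6E = 0x52
  0x52 ⊕ 0xFF = 0xAD
  0xAD ⊕ 0xA7 = 0x0A
  0x0A ⊕ 0x0C = 0x06
  0x06 ⊕ 0x10 = 0x16

16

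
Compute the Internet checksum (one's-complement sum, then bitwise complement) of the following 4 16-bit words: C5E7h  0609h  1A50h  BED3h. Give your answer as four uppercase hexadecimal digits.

One's-complement addition (fold any carry out of bit 15 back into bit 0):
  0xC5E7 + 0x0609 = 0x0CBF0
  0xCBF0 + 0x1A50 = 0x0E640
  0xE640 + 0xBED3 = 0x1A513 → wrap carry → 0xA514
One's-complement sum = 0xA514.
Checksum = ~0xA514 & 0xFFFF = 0x5AEB.

5AEB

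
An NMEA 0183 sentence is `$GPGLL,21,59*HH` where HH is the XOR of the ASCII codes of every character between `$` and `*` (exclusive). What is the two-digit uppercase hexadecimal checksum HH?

5F

XOR the ASCII codes of the payload characters:
  'G' = 0x47 → acc = 0x47
  'P' = 0x50 → acc = 0x17
  'G' = 0x47 → acc = 0x50
  'L' = 0x4C → acc = 0x1C
  'L' = 0x4C → acc = 0x50
  ',' = 0x2C → acc = 0x7C
  '2' = 0x32 → acc = 0x4E
  '1' = 0x31 → acc = 0x7F
  ',' = 0x2C → acc = 0x53
  '5' = 0x35 → acc = 0x66
  '9' = 0x39 → acc = 0x5F
Checksum = 0x5F.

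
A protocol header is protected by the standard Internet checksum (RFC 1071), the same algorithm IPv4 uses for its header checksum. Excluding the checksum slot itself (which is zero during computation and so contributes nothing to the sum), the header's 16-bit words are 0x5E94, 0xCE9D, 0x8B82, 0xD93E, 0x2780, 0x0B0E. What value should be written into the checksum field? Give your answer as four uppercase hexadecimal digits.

One's-complement addition (fold any carry out of bit 15 back into bit 0):
  0x5E94 + 0xCE9D = 0x12D31 → wrap carry → 0x2D32
  0x2D32 + 0x8B82 = 0x0B8B4
  0xB8B4 + 0xD93E = 0x191F2 → wrap carry → 0x91F3
  0x91F3 + 0x2780 = 0x0B973
  0xB973 + 0x0B0E = 0x0C481
One's-complement sum = 0xC481.
Checksum = ~0xC481 & 0xFFFF = 0x3B7E.

3B7E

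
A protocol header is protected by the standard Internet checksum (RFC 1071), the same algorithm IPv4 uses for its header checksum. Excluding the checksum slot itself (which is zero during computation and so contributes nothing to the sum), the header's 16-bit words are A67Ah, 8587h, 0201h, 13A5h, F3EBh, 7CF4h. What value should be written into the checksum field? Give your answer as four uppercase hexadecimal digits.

4D77

One's-complement addition (fold any carry out of bit 15 back into bit 0):
  0xA67A + 0x8587 = 0x12C01 → wrap carry → 0x2C02
  0x2C02 + 0x0201 = 0x02E03
  0x2E03 + 0x13A5 = 0x041A8
  0x41A8 + 0xF3EB = 0x13593 → wrap carry → 0x3594
  0x3594 + 0x7CF4 = 0x0B288
One's-complement sum = 0xB288.
Checksum = ~0xB288 & 0xFFFF = 0x4D77.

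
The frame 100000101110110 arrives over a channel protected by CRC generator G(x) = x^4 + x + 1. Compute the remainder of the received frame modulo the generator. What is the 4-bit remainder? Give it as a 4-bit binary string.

Modulo-2 division of 100000101110110 by 10011:
  pos 0: 10000 XOR 10011 = 00011
  pos 3: 11010 XOR 10011 = 01001
  pos 4: 10011 XOR 10011 = 00000
  pos 9: 11011 XOR 10011 = 01000
  pos 10: 10000 XOR 10011 = 00011
Remainder = 0011 (nonzero — an error is detected).

0011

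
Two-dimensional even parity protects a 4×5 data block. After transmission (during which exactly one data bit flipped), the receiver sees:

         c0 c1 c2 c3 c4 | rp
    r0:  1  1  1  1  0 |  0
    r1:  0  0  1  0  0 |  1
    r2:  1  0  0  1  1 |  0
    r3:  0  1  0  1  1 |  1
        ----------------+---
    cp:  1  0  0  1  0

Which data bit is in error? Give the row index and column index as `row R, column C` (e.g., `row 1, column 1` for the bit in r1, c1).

row 2, column 0

Recompute each row's even parity and compare to rp:
  r0: data parity 0, sent rp 0 → ok
  r1: data parity 1, sent rp 1 → ok
  r2: data parity 1, sent rp 0 → mismatch
  r3: data parity 1, sent rp 1 → ok
Recompute each column's even parity and compare to cp:
  c0: data parity 0, sent cp 1 → mismatch
  c1: data parity 0, sent cp 0 → ok
  c2: data parity 0, sent cp 0 → ok
  c3: data parity 1, sent cp 1 → ok
  c4: data parity 0, sent cp 0 → ok
Exactly one row (r2) and one column (c0) fail → the flipped bit is at their intersection.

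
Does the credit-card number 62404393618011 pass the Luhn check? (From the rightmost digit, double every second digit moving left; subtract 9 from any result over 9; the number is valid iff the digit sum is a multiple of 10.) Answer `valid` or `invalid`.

From the right, keep odd positions and double even positions (subtract 9 from any doubled value over 9):
  doubled (positions 2,4,...): 2 7 3 9 8 8 3 → sum 40
  kept (positions 1,3,...): 1 0 1 3 3 0 2 → sum 10
Total = 50.
50 mod 10 = 0, so the number is valid.

valid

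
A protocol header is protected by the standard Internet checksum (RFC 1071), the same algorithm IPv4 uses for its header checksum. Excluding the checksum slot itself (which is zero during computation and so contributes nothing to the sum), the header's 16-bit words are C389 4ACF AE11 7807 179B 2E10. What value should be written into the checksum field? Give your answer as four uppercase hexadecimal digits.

85E2

One's-complement addition (fold any carry out of bit 15 back into bit 0):
  0xC389 + 0x4ACF = 0x10E58 → wrap carry → 0x0E59
  0x0E59 + 0xAE11 = 0x0BC6A
  0xBC6A + 0x7807 = 0x13471 → wrap carry → 0x3472
  0x3472 + 0x179B = 0x04C0D
  0x4C0D + 0x2E10 = 0x07A1D
One's-complement sum = 0x7A1D.
Checksum = ~0x7A1D & 0xFFFF = 0x85E2.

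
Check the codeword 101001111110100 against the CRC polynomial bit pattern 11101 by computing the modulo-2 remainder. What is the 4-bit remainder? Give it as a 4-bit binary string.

Modulo-2 division of 101001111110100 by 11101:
  pos 0: 10100 XOR 11101 = 01001
  pos 1: 10011 XOR 11101 = 01110
  pos 2: 11101 XOR 11101 = 00000
  pos 7: 11110 XOR 11101 = 00011
  pos 10: 11100 XOR 11101 = 00001
Remainder = 0001 (nonzero — an error is detected).

0001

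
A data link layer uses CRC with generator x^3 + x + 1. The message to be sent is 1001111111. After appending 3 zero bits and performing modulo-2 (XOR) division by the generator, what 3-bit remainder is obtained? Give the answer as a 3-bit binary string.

111

Append 3 zeros: 1001111111000. Divide by 1011 (XOR where the leading bit is 1):
  pos 0: 1001 XOR 1011 = 0010
  pos 2: 1011 XOR 1011 = 0000
  pos 6: 1111 XOR 1011 = 0100
  pos 7: 1000 XOR 1011 = 0011
  pos 9: 1100 XOR 1011 = 0111
Remainder (last 3 bits) = 111. This is the CRC / FCS.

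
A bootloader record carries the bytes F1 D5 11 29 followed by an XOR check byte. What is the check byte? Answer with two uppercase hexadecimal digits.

XOR the bytes together:
  start with 0xF1
  0xF1 ⊕ 0xD5 = 0x24
  0x24 ⊕ 0x11 = 0x35
  0x35 ⊕ 0x29 = 0x1C

1C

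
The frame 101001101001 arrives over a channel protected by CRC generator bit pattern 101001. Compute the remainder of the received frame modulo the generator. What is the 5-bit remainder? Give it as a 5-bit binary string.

00000

Modulo-2 division of 101001101001 by 101001:
  pos 0: 101001 XOR 101001 = 000000
  pos 6: 101001 XOR 101001 = 000000
Remainder = 00000 (zero — the frame passes the CRC check).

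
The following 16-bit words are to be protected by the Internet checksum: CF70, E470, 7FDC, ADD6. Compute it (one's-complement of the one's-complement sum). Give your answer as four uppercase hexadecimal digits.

1E6B

One's-complement addition (fold any carry out of bit 15 back into bit 0):
  0xCF70 + 0xE470 = 0x1B3E0 → wrap carry → 0xB3E1
  0xB3E1 + 0x7FDC = 0x133BD → wrap carry → 0x33BE
  0x33BE + 0xADD6 = 0x0E194
One's-complement sum = 0xE194.
Checksum = ~0xE194 & 0xFFFF = 0x1E6B.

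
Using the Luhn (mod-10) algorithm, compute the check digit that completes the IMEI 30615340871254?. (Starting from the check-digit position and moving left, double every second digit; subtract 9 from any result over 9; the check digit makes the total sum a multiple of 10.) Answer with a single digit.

3

Partial digits right→left: 4 5 2 1 7 8 0 4 3 5 1 6 0 3
Double every second digit counting from the check-digit position (so the 1st, 3rd, 5th, ... of the partial from the right).
  doubled (with −9 where >9): 8 4 5 0 6 2 0 → sum 25
  kept as-is: 5 1 8 4 5 6 3 → sum 32
Total = 25 + 32 = 57.
Check digit = (10 − (57 mod 10)) mod 10 = 3.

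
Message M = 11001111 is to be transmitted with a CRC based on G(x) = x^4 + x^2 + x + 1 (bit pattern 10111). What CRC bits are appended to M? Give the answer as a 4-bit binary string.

1100

Append 4 zeros: 110011110000. Divide by 10111 (XOR where the leading bit is 1):
  pos 0: 11001 XOR 10111 = 01110
  pos 1: 11101 XOR 10111 = 01010
  pos 2: 10101 XOR 10111 = 00010
  pos 5: 10100 XOR 10111 = 00011
Remainder (last 4 bits) = 1100. This is the CRC / FCS.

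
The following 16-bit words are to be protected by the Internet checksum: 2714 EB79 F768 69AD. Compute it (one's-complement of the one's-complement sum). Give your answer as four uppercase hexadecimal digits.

One's-complement addition (fold any carry out of bit 15 back into bit 0):
  0x2714 + 0xEB79 = 0x1128D → wrap carry → 0x128E
  0x128E + 0xF768 = 0x109F6 → wrap carry → 0x09F7
  0x09F7 + 0x69AD = 0x073A4
One's-complement sum = 0x73A4.
Checksum = ~0x73A4 & 0xFFFF = 0x8C5B.

8C5B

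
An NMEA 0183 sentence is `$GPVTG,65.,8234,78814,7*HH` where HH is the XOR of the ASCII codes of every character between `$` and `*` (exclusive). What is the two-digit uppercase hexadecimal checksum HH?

77

XOR the ASCII codes of the payload characters:
  'G' = 0x47 → acc = 0x47
  'P' = 0x50 → acc = 0x17
  'V' = 0x56 → acc = 0x41
  'T' = 0x54 → acc = 0x15
  'G' = 0x47 → acc = 0x52
  ',' = 0x2C → acc = 0x7E
  '6' = 0x36 → acc = 0x48
  '5' = 0x35 → acc = 0x7D
  '.' = 0x2E → acc = 0x53
  ',' = 0x2C → acc = 0x7F
  '8' = 0x38 → acc = 0x47
  '2' = 0x32 → acc = 0x75
  '3' = 0x33 → acc = 0x46
  '4' = 0x34 → acc = 0x72
  ',' = 0x2C → acc = 0x5E
  '7' = 0x37 → acc = 0x69
  '8' = 0x38 → acc = 0x51
  '8' = 0x38 → acc = 0x69
  '1' = 0x31 → acc = 0x58
  '4' = 0x34 → acc = 0x6C
  ',' = 0x2C → acc = 0x40
  '7' = 0x37 → acc = 0x77
Checksum = 0x77.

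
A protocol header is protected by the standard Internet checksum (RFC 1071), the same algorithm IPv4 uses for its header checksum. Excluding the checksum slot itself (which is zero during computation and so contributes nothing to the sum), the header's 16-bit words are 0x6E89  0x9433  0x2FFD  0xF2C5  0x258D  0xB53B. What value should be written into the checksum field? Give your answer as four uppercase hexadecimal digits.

FFB6

One's-complement addition (fold any carry out of bit 15 back into bit 0):
  0x6E89 + 0x9433 = 0x102BC → wrap carry → 0x02BD
  0x02BD + 0x2FFD = 0x032BA
  0x32BA + 0xF2C5 = 0x1257F → wrap carry → 0x2580
  0x2580 + 0x258D = 0x04B0D
  0x4B0D + 0xB53B = 0x10048 → wrap carry → 0x0049
One's-complement sum = 0x0049.
Checksum = ~0x0049 & 0xFFFF = 0xFFB6.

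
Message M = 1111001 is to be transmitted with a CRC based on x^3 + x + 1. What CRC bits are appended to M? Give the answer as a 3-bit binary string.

001

Append 3 zeros: 1111001000. Divide by 1011 (XOR where the leading bit is 1):
  pos 0: 1111 XOR 1011 = 0100
  pos 1: 1000 XOR 1011 = 0011
  pos 3: 1101 XOR 1011 = 0110
  pos 4: 1100 XOR 1011 = 0111
  pos 5: 1110 XOR 1011 = 0101
  pos 6: 1010 XOR 1011 = 0001
Remainder (last 3 bits) = 001. This is the CRC / FCS.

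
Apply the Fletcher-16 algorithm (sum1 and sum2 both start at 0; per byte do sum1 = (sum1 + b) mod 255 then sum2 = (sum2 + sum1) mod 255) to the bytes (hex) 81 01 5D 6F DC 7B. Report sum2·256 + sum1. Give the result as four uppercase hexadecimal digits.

Running sums (mod 255):
  after byte 0 (81): sum1=129, sum2=129
  after byte 1 (01): sum1=130, sum2=4
  after byte 2 (5D): sum1=223, sum2=227
  after byte 3 (6F): sum1=79, sum2=51
  after byte 4 (DC): sum1=44, sum2=95
  after byte 5 (7B): sum1=167, sum2=7
Checksum = sum2·256 + sum1 = 7·256 + 167 = 1959 = 0x07A7.

07A7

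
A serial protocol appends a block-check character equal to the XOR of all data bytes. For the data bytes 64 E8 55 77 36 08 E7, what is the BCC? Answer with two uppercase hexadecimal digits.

77

XOR the bytes together:
  start with 0x64
  0x64 ⊕ 0xE8 = 0x8C
  0x8C ⊕ 0x55 = 0xD9
  0xD9 ⊕ 0x77 = 0xAE
  0xAE ⊕ 0x36 = 0x98
  0x98 ⊕ 0x08 = 0x90
  0x90 ⊕ 0xE7 = 0x77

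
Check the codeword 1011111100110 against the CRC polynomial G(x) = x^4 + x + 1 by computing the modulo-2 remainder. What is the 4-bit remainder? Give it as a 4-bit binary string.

0000

Modulo-2 division of 1011111100110 by 10011:
  pos 0: 10111 XOR 10011 = 00100
  pos 2: 10011 XOR 10011 = 00000
  pos 7: 10011 XOR 10011 = 00000
Remainder = 0000 (zero — the frame passes the CRC check).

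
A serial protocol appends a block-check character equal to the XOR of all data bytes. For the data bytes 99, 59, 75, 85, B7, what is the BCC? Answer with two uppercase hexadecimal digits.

XOR the bytes together:
  start with 0x99
  0x99 ⊕ 0x59 = 0xC0
  0xC0 ⊕ 0x75 = 0xB5
  0xB5 ⊕ 0x85 = 0x30
  0x30 ⊕ 0xB7 = 0x87

87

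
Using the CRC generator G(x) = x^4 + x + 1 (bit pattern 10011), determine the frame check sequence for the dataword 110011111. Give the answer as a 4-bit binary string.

0110

Append 4 zeros: 1100111110000. Divide by 10011 (XOR where the leading bit is 1):
  pos 0: 11001 XOR 10011 = 01010
  pos 1: 10101 XOR 10011 = 00110
  pos 3: 11011 XOR 10011 = 01000
  pos 4: 10001 XOR 10011 = 00010
  pos 7: 10000 XOR 10011 = 00011
Remainder (last 4 bits) = 0110. This is the CRC / FCS.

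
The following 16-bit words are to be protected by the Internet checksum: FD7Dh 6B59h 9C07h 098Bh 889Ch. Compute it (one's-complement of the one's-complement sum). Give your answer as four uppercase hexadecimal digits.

68F9

One's-complement addition (fold any carry out of bit 15 back into bit 0):
  0xFD7D + 0x6B59 = 0x168D6 → wrap carry → 0x68D7
  0x68D7 + 0x9C07 = 0x104DE → wrap carry → 0x04DF
  0x04DF + 0x098B = 0x00E6A
  0x0E6A + 0x889C = 0x09706
One's-complement sum = 0x9706.
Checksum = ~0x9706 & 0xFFFF = 0x68F9.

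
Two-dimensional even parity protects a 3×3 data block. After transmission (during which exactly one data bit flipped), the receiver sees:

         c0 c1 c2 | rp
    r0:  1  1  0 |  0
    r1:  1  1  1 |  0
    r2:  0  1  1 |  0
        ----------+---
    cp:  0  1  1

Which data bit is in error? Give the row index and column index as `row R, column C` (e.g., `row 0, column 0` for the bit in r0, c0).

row 1, column 2

Recompute each row's even parity and compare to rp:
  r0: data parity 0, sent rp 0 → ok
  r1: data parity 1, sent rp 0 → mismatch
  r2: data parity 0, sent rp 0 → ok
Recompute each column's even parity and compare to cp:
  c0: data parity 0, sent cp 0 → ok
  c1: data parity 1, sent cp 1 → ok
  c2: data parity 0, sent cp 1 → mismatch
Exactly one row (r1) and one column (c2) fail → the flipped bit is at their intersection.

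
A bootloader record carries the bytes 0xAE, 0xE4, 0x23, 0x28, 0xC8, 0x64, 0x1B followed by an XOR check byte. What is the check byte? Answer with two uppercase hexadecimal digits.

XOR the bytes together:
  start with 0xAE
  0xAE ⊕ 0xE4 = 0x4A
  0x4A ⊕ 0x23 = 0x69
  0x69 ⊕ 0x28 = 0x41
  0x41 ⊕ 0xC8 = 0x89
  0x89 ⊕ 0x64 = 0xED
  0xED ⊕ 0x1B = 0xF6

F6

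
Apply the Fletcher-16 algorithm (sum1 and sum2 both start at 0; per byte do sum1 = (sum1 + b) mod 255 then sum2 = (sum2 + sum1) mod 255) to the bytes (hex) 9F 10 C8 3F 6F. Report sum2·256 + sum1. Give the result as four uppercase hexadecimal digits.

A627

Running sums (mod 255):
  after byte 0 (9F): sum1=159, sum2=159
  after byte 1 (10): sum1=175, sum2=79
  after byte 2 (C8): sum1=120, sum2=199
  after byte 3 (3F): sum1=183, sum2=127
  after byte 4 (6F): sum1=39, sum2=166
Checksum = sum2·256 + sum1 = 166·256 + 39 = 42535 = 0xA627.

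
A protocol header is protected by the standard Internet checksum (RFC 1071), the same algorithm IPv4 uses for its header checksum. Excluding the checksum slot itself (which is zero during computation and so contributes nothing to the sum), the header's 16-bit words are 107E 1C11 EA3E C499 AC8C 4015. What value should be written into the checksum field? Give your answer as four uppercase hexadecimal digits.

One's-complement addition (fold any carry out of bit 15 back into bit 0):
  0x107E + 0x1C11 = 0x02C8F
  0x2C8F + 0xEA3E = 0x116CD → wrap carry → 0x16CE
  0x16CE + 0xC499 = 0x0DB67
  0xDB67 + 0xAC8C = 0x187F3 → wrap carry → 0x87F4
  0x87F4 + 0x4015 = 0x0C809
One's-complement sum = 0xC809.
Checksum = ~0xC809 & 0xFFFF = 0x37F6.

37F6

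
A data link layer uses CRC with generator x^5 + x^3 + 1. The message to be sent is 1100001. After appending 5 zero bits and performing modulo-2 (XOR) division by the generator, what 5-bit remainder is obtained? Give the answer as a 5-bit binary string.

Append 5 zeros: 110000100000. Divide by 101001 (XOR where the leading bit is 1):
  pos 0: 110000 XOR 101001 = 011001
  pos 1: 110011 XOR 101001 = 011010
  pos 2: 110100 XOR 101001 = 011101
  pos 3: 111010 XOR 101001 = 010011
  pos 4: 100110 XOR 101001 = 001111
  pos 6: 111100 XOR 101001 = 010101
Remainder (last 5 bits) = 10101. This is the CRC / FCS.

10101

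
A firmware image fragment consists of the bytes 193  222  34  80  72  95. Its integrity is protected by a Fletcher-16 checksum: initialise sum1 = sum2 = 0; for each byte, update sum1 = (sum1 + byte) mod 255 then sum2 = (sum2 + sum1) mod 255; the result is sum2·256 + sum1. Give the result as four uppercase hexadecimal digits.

4EBA

Running sums (mod 255):
  after byte 0 (193): sum1=193, sum2=193
  after byte 1 (222): sum1=160, sum2=98
  after byte 2 (34): sum1=194, sum2=37
  after byte 3 (80): sum1=19, sum2=56
  after byte 4 (72): sum1=91, sum2=147
  after byte 5 (95): sum1=186, sum2=78
Checksum = sum2·256 + sum1 = 78·256 + 186 = 20154 = 0x4EBA.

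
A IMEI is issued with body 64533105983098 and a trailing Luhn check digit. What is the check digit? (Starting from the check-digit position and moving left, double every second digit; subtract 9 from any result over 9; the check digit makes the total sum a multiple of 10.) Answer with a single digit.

4

Partial digits right→left: 8 9 0 3 8 9 5 0 1 3 3 5 4 6
Double every second digit counting from the check-digit position (so the 1st, 3rd, 5th, ... of the partial from the right).
  doubled (with −9 where >9): 7 0 7 1 2 6 8 → sum 31
  kept as-is: 9 3 9 0 3 5 6 → sum 35
Total = 31 + 35 = 66.
Check digit = (10 − (66 mod 10)) mod 10 = 4.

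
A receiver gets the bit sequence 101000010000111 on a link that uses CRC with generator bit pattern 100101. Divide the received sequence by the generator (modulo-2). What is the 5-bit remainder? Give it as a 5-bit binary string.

00000

Modulo-2 division of 101000010000111 by 100101:
  pos 0: 101000 XOR 100101 = 001101
  pos 2: 110101 XOR 100101 = 010000
  pos 3: 100000 XOR 100101 = 000101
  pos 6: 101000 XOR 100101 = 001101
  pos 8: 110111 XOR 100101 = 010010
  pos 9: 100101 XOR 100101 = 000000
Remainder = 00000 (zero — the frame passes the CRC check).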